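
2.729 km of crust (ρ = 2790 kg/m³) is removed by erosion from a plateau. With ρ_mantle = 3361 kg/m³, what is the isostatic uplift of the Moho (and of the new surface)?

2.27 km

Unloading: uplift u = e ρ_c/ρ_m = 2.729 km × 2790/3361 = 2.27 km.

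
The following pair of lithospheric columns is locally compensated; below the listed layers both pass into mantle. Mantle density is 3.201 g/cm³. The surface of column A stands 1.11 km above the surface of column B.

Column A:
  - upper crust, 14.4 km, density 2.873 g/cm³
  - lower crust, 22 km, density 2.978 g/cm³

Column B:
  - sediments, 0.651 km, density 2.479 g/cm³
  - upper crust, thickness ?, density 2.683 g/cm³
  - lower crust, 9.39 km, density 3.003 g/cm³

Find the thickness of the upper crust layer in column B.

7.23 km

Take the compensation level at the base of the deeper column (depth z_c below the surface of column A) and equate Σ ρ_i t_i down to z_c; mantle fills any gap and the z_c terms cancel.
Column A: 14.4×2.873 + 22×2.978 + (z_c − 36.4)×3.201
Column B: 1.11×0 + 0.651×2.479 + x×2.683 + 9.39×3.003 + (z_c − 1.11 − 10.041 − x)×3.201
The z_c×3.201 term appears on both sides and cancels. Collect the known terms of each column as K = Σ(ρt)_known − 3.201 × (depth of known layers): K_A = 106.8872 − 3.201×36.4 = −9.6292; K_B = 29.811999 − 3.201×(1.11 + 10.041) = −5.882352.
Balance: K_A = K_B − x×(3.201 − 2.683), so x = (K_B − K_A)/(3.201 − 2.683) = 3.74685/0.518 = 7.23 km.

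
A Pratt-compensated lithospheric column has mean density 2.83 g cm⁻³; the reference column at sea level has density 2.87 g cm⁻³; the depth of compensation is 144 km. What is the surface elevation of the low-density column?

ρ_ref D = ρ (D + h) → h = D (ρ_ref − ρ)/ρ.
h = 144 km × (2.87 − 2.83)/2.83 = 2.04 km.

2.04 km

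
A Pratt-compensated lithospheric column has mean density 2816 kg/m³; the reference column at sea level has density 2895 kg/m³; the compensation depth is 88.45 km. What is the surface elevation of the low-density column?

2.48 km

ρ_ref D = ρ (D + h) → h = D (ρ_ref − ρ)/ρ.
h = 88.45 km × (2895 − 2816)/2816 = 2.48 km.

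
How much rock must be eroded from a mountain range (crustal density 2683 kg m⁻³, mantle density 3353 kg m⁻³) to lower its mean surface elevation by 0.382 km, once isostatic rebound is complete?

1.91 km

Net drop Δ = e − u = e − e ρ_c/ρ_m = e (ρ_m − ρ_c)/ρ_m.
e = Δ ρ_m/(ρ_m − ρ_c) = 0.382 km × 3353/670 = 1.91 km.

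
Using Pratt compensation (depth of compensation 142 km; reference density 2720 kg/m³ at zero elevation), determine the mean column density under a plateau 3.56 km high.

Pratt balance: ρ_ref D = ρ (D + h).
ρ = ρ_ref D/(D + h) = 2720 × 142 km/(142 km + 3.56 km) = 2650 kg/m³.

2650 kg/m³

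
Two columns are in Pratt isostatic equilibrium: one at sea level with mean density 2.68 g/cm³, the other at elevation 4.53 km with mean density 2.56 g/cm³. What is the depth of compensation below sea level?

96.6 km

ρ_ref D = ρ (D + h) → D (ρ_ref − ρ) = ρ h.
D = ρ h/(ρ_ref − ρ) = 2.56 × 4.53 km/(2.68 − 2.56) = 96.6 km.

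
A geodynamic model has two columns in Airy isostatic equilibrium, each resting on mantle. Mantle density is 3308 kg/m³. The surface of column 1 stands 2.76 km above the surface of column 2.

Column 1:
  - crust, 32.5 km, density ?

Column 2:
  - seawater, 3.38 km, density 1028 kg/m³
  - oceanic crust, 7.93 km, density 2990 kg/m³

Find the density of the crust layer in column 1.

Take the compensation level at the base of the deeper column (depth z_c below the surface of column 1) and equate Σ ρ_i t_i down to z_c; mantle fills any gap and the z_c terms cancel.
Column 1: 32.5×ρ + (z_c − 32.5)×3308
Column 2: 2.76×0 + 3.38×1028 + 7.93×2990 + (z_c − 2.76 − 11.31)×3308
The z_c×3308 term appears on both sides and cancels. Collect the known terms of each column as K = Σ(ρt)_known − 3308 × (depth of known layers): K_1 = 0 − 3308×32.5 = −107510; K_2 = 27185.34 − 3308×(2.76 + 11.31) = −19358.22.
Balance: K_1 + 32.5×ρ = K_2, so ρ = (K_2 − K_1)/32.5 = 88151.8/32.5 = 2710 kg/m³.

2710 kg/m³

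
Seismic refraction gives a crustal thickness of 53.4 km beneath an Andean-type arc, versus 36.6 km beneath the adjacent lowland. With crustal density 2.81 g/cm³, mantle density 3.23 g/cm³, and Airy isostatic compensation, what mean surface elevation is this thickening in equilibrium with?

2.18 km

Excess crust Δ = 53.4 km − 36.6 km = 16.8 km, split between elevation h and root r with h + r = Δ.
Airy balance ρ_c h = (ρ_m − ρ_c) r gives r = h ρ_c/(ρ_m − ρ_c), so h (1 + ρ_c/(ρ_m − ρ_c)) = Δ, i.e. h = Δ (ρ_m − ρ_c)/ρ_m.
h = 16.8 km × 0.42/3.23 = 2.18 km.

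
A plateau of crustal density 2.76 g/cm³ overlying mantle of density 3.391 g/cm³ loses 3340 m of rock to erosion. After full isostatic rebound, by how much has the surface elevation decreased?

Rebound u = e ρ_c/ρ_m = 3340 m × 2.76/3.391 = 2718 m.
Net surface drop = e − u = 3340 m − 2718 m = e (ρ_m − ρ_c)/ρ_m = 622 m.

622 m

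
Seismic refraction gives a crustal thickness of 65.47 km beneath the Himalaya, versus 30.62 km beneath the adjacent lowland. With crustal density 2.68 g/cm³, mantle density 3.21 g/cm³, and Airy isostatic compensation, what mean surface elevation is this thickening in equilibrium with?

Excess crust Δ = 65.47 km − 30.62 km = 34.85 km, split between elevation h and root r with h + r = Δ.
Airy balance ρ_c h = (ρ_m − ρ_c) r gives r = h ρ_c/(ρ_m − ρ_c), so h (1 + ρ_c/(ρ_m − ρ_c)) = Δ, i.e. h = Δ (ρ_m − ρ_c)/ρ_m.
h = 34.85 km × 0.53/3.21 = 5.75 km.

5.75 km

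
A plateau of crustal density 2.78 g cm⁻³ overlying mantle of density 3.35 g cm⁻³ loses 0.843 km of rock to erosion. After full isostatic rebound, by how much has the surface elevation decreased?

Rebound u = e ρ_c/ρ_m = 0.843 km × 2.78/3.35 = 0.6996 km.
Net surface drop = e − u = 0.843 km − 0.6996 km = e (ρ_m − ρ_c)/ρ_m = 0.143 km.

0.143 km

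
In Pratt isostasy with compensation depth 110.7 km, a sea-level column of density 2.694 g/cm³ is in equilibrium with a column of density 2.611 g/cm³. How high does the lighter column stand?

ρ_ref D = ρ (D + h) → h = D (ρ_ref − ρ)/ρ.
h = 110.7 km × (2.694 − 2.611)/2.611 = 3.52 km.

3.52 km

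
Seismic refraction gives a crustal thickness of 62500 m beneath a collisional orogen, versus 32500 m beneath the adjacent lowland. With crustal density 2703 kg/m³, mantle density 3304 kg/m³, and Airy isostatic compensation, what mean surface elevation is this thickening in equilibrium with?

5460 m

Excess crust Δ = 62500 m − 32500 m = 30000 m, split between elevation h and root r with h + r = Δ.
Airy balance ρ_c h = (ρ_m − ρ_c) r gives r = h ρ_c/(ρ_m − ρ_c), so h (1 + ρ_c/(ρ_m − ρ_c)) = Δ, i.e. h = Δ (ρ_m − ρ_c)/ρ_m.
h = 30000 m × 601/3304 = 5460 m.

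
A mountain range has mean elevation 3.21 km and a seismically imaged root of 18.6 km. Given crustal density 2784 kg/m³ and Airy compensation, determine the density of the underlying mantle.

Airy balance: ρ_c h = (ρ_m − ρ_c) r → ρ_m = ρ_c (1 + h/r).
ρ_m = 2784 × (1 + 3.21 km/18.6 km) = 3260 kg/m³.

3260 kg/m³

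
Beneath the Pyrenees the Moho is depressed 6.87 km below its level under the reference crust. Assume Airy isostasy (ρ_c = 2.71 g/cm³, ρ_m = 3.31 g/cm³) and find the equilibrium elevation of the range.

1.52 km

In Airy isostatic equilibrium: ρ_c h = (ρ_m − ρ_c) r.
h = r (ρ_m − ρ_c) / ρ_c = 6.87 km × (3.31 − 2.71) / 2.71 = 1.52 km.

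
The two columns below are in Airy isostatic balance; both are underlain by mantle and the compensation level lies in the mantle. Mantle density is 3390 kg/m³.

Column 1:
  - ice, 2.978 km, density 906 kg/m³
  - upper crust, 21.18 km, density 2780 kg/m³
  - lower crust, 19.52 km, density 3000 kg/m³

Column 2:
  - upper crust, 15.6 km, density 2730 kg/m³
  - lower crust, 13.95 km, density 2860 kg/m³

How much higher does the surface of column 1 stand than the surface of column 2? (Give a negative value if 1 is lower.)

For any compensation level in the mantle, the mantle terms cancel and isostasy reduces to e = (Σt_1 − Σt_2) − (Σ(ρt)_1 − Σ(ρt)_2) / ρ_m.
Σt_1 = 43.678 km; Σt_2 = 29.55 km; Σ(ρt)_1 = 120138.468; Σ(ρt)_2 = 82485 (in km·kg/m³).
e = (43.678 − 29.55) − (120138.468 − 82485) / 3390 = 3.02 km.

3.02 km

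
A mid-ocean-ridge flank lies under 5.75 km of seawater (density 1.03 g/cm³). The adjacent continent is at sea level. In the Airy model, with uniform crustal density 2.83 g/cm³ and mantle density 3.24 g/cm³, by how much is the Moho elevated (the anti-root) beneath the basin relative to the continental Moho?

Equating mass per unit area of the two columns: replacing crust with seawater at the top is compensated by replacing crust with mantle at the base: d (ρ_c − ρ_w) = a (ρ_m − ρ_c).
a = d (ρ_c − ρ_w)/(ρ_m − ρ_c) = 5.75 km × 1.8/0.41 = 25.2 km.

25.2 km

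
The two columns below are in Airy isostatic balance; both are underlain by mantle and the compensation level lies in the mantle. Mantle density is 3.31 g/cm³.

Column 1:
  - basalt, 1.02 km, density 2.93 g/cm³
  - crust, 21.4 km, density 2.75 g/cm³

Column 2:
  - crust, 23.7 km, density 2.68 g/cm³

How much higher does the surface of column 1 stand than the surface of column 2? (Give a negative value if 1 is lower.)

For any compensation level in the mantle, the mantle terms cancel and isostasy reduces to e = (Σt_1 − Σt_2) − (Σ(ρt)_1 − Σ(ρt)_2) / ρ_m.
Σt_1 = 22.42 km; Σt_2 = 23.7 km; Σ(ρt)_1 = 61.8386; Σ(ρt)_2 = 63.516 (in km·g/cm³).
e = (22.42 − 23.7) − (61.8386 − 63.516) / 3.31 = −0.773 km.

−0.773 km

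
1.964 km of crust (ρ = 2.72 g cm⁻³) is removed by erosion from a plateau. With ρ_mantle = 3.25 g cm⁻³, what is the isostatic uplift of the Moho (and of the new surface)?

Unloading: uplift u = e ρ_c/ρ_m = 1.964 km × 2.72/3.25 = 1.64 km.

1.64 km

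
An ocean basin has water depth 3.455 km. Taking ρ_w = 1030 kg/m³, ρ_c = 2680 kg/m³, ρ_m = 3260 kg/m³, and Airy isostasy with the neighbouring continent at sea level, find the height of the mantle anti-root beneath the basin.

9.83 km

For local isostatic compensation: replacing crust with seawater at the top is compensated by replacing crust with mantle at the base: d (ρ_c − ρ_w) = a (ρ_m − ρ_c).
a = d (ρ_c − ρ_w)/(ρ_m − ρ_c) = 3.455 km × 1650/580 = 9.83 km.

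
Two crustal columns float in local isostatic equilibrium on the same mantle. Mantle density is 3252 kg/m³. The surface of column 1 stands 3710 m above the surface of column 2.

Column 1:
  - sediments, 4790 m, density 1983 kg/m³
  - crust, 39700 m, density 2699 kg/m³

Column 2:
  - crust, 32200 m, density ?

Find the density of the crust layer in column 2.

Take the compensation level at the base of the deeper column (depth z_c below the surface of column 1) and equate Σ ρ_i t_i down to z_c; mantle fills any gap and the z_c terms cancel.
Column 1: 4790×1983 + 39700×2699 + (z_c − 44490)×3252
Column 2: 3710×0 + 32200×ρ + (z_c − 3710 − 32200)×3252
The z_c×3252 term appears on both sides and cancels. Collect the known terms of each column as K = Σ(ρt)_known − 3252 × (depth of known layers): K_1 = 116648870 − 3252×44490 = −28032610; K_2 = 0 − 3252×(3710 + 32200) = −116779320.
Balance: K_1 = K_2 + 32200×ρ, so ρ = (K_1 − K_2)/32200 = 88746700/32200 = 2760 kg/m³.

2760 kg/m³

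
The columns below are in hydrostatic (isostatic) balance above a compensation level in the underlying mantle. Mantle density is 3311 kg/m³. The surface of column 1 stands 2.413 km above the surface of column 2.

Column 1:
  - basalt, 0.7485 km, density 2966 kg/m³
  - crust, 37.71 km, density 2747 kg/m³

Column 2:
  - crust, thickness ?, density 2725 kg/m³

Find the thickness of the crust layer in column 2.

23.1 km

Take the compensation level at the base of the deeper column (depth z_c below the surface of column 1) and equate Σ ρ_i t_i down to z_c; mantle fills any gap and the z_c terms cancel.
Column 1: 0.7485×2966 + 37.71×2747 + (z_c − 38.4585)×3311
Column 2: 2.413×0 + x×2725 + (z_c − 2.413 − 0 − x)×3311
The z_c×3311 term appears on both sides and cancels. Collect the known terms of each column as K = Σ(ρt)_known − 3311 × (depth of known layers): K_1 = 105809.421 − 3311×38.4585 = −21526.6725; K_2 = 0 − 3311×(2.413 + 0) = −7989.443.
Balance: K_1 = K_2 − x×(3311 − 2725), so x = (K_2 − K_1)/(3311 − 2725) = 13537.2/586 = 23.1 km.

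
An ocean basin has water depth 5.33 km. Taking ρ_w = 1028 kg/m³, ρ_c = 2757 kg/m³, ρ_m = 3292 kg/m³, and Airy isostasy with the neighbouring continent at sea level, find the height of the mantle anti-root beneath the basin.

17.2 km

Isostatic balance requires: replacing crust with seawater at the top is compensated by replacing crust with mantle at the base: d (ρ_c − ρ_w) = a (ρ_m − ρ_c).
a = d (ρ_c − ρ_w)/(ρ_m − ρ_c) = 5.33 km × 1729/535 = 17.2 km.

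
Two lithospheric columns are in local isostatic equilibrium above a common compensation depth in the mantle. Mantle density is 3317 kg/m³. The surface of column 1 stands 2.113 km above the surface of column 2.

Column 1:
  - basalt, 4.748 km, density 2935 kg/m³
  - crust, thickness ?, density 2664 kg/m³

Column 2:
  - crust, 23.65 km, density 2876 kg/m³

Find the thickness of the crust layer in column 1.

Take the compensation level at the base of the deeper column (depth z_c below the surface of column 1) and equate Σ ρ_i t_i down to z_c; mantle fills any gap and the z_c terms cancel.
Column 1: 4.748×2935 + x×2664 + (z_c − 4.748 − x)×3317
Column 2: 2.113×0 + 23.65×2876 + (z_c − 2.113 − 23.65)×3317
The z_c×3317 term appears on both sides and cancels. Collect the known terms of each column as K = Σ(ρt)_known − 3317 × (depth of known layers): K_1 = 13935.38 − 3317×4.748 = −1813.736; K_2 = 68017.4 − 3317×(2.113 + 23.65) = −17438.471.
Balance: K_1 − x×(3317 − 2664) = K_2, so x = (K_1 − K_2)/(3317 − 2664) = 15624.7/653 = 23.9 km.

23.9 km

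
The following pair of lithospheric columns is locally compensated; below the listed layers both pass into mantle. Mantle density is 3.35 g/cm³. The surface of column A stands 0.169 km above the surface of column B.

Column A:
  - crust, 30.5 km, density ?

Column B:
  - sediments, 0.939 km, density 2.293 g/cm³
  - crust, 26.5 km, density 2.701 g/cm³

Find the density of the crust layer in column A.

2.74 g/cm³

Take the compensation level at the base of the deeper column (depth z_c below the surface of column A) and equate Σ ρ_i t_i down to z_c; mantle fills any gap and the z_c terms cancel.
Column A: 30.5×ρ + (z_c − 30.5)×3.35
Column B: 0.169×0 + 0.939×2.293 + 26.5×2.701 + (z_c − 0.169 − 27.439)×3.35
The z_c×3.35 term appears on both sides and cancels. Collect the known terms of each column as K = Σ(ρt)_known − 3.35 × (depth of known layers): K_A = 0 − 3.35×30.5 = −102.175; K_B = 73.729627 − 3.35×(0.169 + 27.439) = −18.757173.
Balance: K_A + 30.5×ρ = K_B, so ρ = (K_B − K_A)/30.5 = 83.4178/30.5 = 2.74 g/cm³.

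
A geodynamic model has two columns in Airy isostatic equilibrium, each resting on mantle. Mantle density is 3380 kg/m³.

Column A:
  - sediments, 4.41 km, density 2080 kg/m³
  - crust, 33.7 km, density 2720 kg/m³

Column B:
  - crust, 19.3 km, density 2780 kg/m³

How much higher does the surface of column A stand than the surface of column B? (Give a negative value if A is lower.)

4.85 km

For any compensation level in the mantle, the mantle terms cancel and isostasy reduces to e = (Σt_A − Σt_B) − (Σ(ρt)_A − Σ(ρt)_B) / ρ_m.
Σt_A = 38.11 km; Σt_B = 19.3 km; Σ(ρt)_A = 100836.8; Σ(ρt)_B = 53654 (in km·kg/m³).
e = (38.11 − 19.3) − (100836.8 − 53654) / 3380 = 4.85 km.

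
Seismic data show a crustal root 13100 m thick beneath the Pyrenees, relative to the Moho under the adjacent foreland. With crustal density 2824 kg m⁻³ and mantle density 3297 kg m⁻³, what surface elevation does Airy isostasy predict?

By Archimedes' principle applied to the lithosphere: ρ_c h = (ρ_m − ρ_c) r.
h = r (ρ_m − ρ_c) / ρ_c = 13100 m × (3297 − 2824) / 2824 = 2190 m.

2190 m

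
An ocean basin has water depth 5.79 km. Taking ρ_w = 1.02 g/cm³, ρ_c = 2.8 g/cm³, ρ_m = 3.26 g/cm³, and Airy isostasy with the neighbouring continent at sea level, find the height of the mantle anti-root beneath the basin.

22.4 km

For local isostatic compensation: replacing crust with seawater at the top is compensated by replacing crust with mantle at the base: d (ρ_c − ρ_w) = a (ρ_m − ρ_c).
a = d (ρ_c − ρ_w)/(ρ_m − ρ_c) = 5.79 km × 1.78/0.46 = 22.4 km.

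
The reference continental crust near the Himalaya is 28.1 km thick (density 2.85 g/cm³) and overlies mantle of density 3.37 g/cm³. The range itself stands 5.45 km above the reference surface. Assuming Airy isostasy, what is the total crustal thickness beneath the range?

63.4 km

Root depth r = h ρ_c / (ρ_m − ρ_c) = 5.45 km × 2.85 / 0.52 = 29.87 km.
Total thickness = T + h + r = 28.1 km + 5.45 km + 29.87 km = 63.4 km.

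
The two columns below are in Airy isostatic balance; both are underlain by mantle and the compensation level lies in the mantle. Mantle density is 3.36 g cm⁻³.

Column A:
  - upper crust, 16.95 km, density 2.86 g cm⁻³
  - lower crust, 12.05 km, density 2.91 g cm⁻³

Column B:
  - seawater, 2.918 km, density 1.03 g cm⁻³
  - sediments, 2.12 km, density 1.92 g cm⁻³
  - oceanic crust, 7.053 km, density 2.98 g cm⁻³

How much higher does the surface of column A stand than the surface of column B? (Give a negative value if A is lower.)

0.406 km

For any compensation level in the mantle, the mantle terms cancel and isostasy reduces to e = (Σt_A − Σt_B) − (Σ(ρt)_A − Σ(ρt)_B) / ρ_m.
Σt_A = 29 km; Σt_B = 12.091 km; Σ(ρt)_A = 83.5425; Σ(ρt)_B = 28.09388 (in km·g cm⁻³).
e = (29 − 12.091) − (83.5425 − 28.09388) / 3.36 = 0.406 km.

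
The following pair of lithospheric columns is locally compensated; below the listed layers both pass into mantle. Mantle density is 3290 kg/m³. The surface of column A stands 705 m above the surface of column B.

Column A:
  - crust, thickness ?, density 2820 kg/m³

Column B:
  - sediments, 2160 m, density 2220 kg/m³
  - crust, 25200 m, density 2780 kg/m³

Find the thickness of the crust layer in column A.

Take the compensation level at the base of the deeper column (depth z_c below the surface of column A) and equate Σ ρ_i t_i down to z_c; mantle fills any gap and the z_c terms cancel.
Column A: x×2820 + (z_c − 0 − x)×3290
Column B: 705×0 + 2160×2220 + 25200×2780 + (z_c − 705 − 27360)×3290
The z_c×3290 term appears on both sides and cancels. Collect the known terms of each column as K = Σ(ρt)_known − 3290 × (depth of known layers): K_A = 0 − 3290×0 = 0; K_B = 74851200 − 3290×(705 + 27360) = −17482650.
Balance: K_A − x×(3290 − 2820) = K_B, so x = (K_A − K_B)/(3290 − 2820) = 17482600/470 = 37200 m.

37200 m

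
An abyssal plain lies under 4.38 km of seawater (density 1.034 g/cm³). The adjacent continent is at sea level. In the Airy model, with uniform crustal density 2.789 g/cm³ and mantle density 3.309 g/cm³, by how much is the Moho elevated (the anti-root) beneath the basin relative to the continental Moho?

14.8 km

Equating mass per unit area of the two columns: replacing crust with seawater at the top is compensated by replacing crust with mantle at the base: d (ρ_c − ρ_w) = a (ρ_m − ρ_c).
a = d (ρ_c − ρ_w)/(ρ_m − ρ_c) = 4.38 km × 1.755/0.52 = 14.8 km.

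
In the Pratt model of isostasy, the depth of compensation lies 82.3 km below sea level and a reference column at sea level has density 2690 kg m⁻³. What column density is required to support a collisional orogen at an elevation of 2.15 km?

Pratt balance: ρ_ref D = ρ (D + h).
ρ = ρ_ref D/(D + h) = 2690 × 82.3 km/(82.3 km + 2.15 km) = 2620 kg m⁻³.

2620 kg m⁻³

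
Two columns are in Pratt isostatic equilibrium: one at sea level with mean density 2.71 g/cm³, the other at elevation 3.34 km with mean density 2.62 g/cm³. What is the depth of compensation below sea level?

97.2 km

ρ_ref D = ρ (D + h) → D (ρ_ref − ρ) = ρ h.
D = ρ h/(ρ_ref − ρ) = 2.62 × 3.34 km/(2.71 − 2.62) = 97.2 km.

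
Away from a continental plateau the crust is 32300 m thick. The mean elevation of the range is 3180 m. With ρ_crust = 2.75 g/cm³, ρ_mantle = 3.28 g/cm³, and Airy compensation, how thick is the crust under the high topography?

52000 m

Root depth r = h ρ_c / (ρ_m − ρ_c) = 3180 m × 2.75 / 0.53 = 16500 m.
Total thickness = T + h + r = 32300 m + 3180 m + 16500 m = 52000 m.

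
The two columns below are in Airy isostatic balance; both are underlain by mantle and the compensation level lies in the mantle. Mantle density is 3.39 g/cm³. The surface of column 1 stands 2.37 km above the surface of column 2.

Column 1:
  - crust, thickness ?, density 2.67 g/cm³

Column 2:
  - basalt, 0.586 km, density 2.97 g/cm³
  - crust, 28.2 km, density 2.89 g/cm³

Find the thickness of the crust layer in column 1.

Take the compensation level at the base of the deeper column (depth z_c below the surface of column 1) and equate Σ ρ_i t_i down to z_c; mantle fills any gap and the z_c terms cancel.
Column 1: x×2.67 + (z_c − 0 − x)×3.39
Column 2: 2.37×0 + 0.586×2.97 + 28.2×2.89 + (z_c − 2.37 − 28.786)×3.39
The z_c×3.39 term appears on both sides and cancels. Collect the known terms of each column as K = Σ(ρt)_known − 3.39 × (depth of known layers): K_1 = 0 − 3.39×0 = 0; K_2 = 83.23842 − 3.39×(2.37 + 28.786) = −22.38042.
Balance: K_1 − x×(3.39 − 2.67) = K_2, so x = (K_1 − K_2)/(3.39 − 2.67) = 22.3804/0.72 = 31.1 km.

31.1 km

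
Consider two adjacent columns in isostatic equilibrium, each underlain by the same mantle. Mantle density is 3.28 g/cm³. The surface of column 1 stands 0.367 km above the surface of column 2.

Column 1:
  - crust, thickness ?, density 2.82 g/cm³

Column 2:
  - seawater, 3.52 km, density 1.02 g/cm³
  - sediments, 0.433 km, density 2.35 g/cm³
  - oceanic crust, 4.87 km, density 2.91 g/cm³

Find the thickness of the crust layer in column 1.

24.7 km

Take the compensation level at the base of the deeper column (depth z_c below the surface of column 1) and equate Σ ρ_i t_i down to z_c; mantle fills any gap and the z_c terms cancel.
Column 1: x×2.82 + (z_c − 0 − x)×3.28
Column 2: 0.367×0 + 3.52×1.02 + 0.433×2.35 + 4.87×2.91 + (z_c − 0.367 − 8.823)×3.28
The z_c×3.28 term appears on both sides and cancels. Collect the known terms of each column as K = Σ(ρt)_known − 3.28 × (depth of known layers): K_1 = 0 − 3.28×0 = 0; K_2 = 18.77965 − 3.28×(0.367 + 8.823) = −11.36355.
Balance: K_1 − x×(3.28 − 2.82) = K_2, so x = (K_1 − K_2)/(3.28 − 2.82) = 11.3636/0.46 = 24.7 km.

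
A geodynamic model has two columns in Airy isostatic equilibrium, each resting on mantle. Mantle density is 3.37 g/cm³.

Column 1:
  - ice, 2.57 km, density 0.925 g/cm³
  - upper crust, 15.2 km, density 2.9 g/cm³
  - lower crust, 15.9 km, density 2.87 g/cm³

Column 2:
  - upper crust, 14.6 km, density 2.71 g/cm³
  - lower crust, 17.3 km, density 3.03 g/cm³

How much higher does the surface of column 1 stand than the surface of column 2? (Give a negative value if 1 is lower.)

1.74 km

For any compensation level in the mantle, the mantle terms cancel and isostasy reduces to e = (Σt_1 − Σt_2) − (Σ(ρt)_1 − Σ(ρt)_2) / ρ_m.
Σt_1 = 33.67 km; Σt_2 = 31.9 km; Σ(ρt)_1 = 92.09025; Σ(ρt)_2 = 91.985 (in km·g/cm³).
e = (33.67 − 31.9) − (92.09025 − 91.985) / 3.37 = 1.74 km.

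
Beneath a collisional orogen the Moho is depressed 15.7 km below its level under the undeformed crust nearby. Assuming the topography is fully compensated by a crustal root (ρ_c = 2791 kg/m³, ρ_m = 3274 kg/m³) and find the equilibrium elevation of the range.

2.72 km

In Airy isostatic equilibrium: ρ_c h = (ρ_m − ρ_c) r.
h = r (ρ_m − ρ_c) / ρ_c = 15.7 km × (3274 − 2791) / 2791 = 2.72 km.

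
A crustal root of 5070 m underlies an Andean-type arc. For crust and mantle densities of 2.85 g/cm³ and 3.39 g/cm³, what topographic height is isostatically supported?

Balancing pressure at the compensation depth: ρ_c h = (ρ_m − ρ_c) r.
h = r (ρ_m − ρ_c) / ρ_c = 5070 m × (3.39 − 2.85) / 2.85 = 961 m.

961 m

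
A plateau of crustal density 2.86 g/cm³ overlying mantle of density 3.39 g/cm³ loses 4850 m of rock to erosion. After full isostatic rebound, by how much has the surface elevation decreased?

Rebound u = e ρ_c/ρ_m = 4850 m × 2.86/3.39 = 4092 m.
Net surface drop = e − u = 4850 m − 4092 m = e (ρ_m − ρ_c)/ρ_m = 758 m.

758 m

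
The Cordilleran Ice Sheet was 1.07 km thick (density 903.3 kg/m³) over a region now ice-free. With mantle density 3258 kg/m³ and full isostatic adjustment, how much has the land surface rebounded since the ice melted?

0.297 km

Removing the load lets mantle flow back in; uplift u satisfies ρ_ice t = ρ_m u.
u = t ρ_ice/ρ_m = 1.07 km × 903.3/3258 = 0.297 km.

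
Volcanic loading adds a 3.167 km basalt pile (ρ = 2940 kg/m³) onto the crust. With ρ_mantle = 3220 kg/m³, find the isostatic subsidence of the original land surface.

Subaerial loading: s = t ρ_load / ρ_m.
s = 3.167 km × 2940/3220 = 2.89 km.

2.89 km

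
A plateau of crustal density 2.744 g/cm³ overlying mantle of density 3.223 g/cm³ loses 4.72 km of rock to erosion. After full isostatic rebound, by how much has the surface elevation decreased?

Rebound u = e ρ_c/ρ_m = 4.72 km × 2.744/3.223 = 4.019 km.
Net surface drop = e − u = 4.72 km − 4.019 km = e (ρ_m − ρ_c)/ρ_m = 0.701 km.

0.701 km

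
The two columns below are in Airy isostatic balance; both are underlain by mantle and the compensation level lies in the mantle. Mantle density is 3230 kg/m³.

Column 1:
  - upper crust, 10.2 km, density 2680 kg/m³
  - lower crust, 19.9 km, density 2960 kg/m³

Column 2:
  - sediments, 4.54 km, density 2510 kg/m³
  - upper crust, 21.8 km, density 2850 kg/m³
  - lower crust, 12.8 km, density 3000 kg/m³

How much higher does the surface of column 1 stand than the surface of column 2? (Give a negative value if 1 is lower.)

For any compensation level in the mantle, the mantle terms cancel and isostasy reduces to e = (Σt_1 − Σt_2) − (Σ(ρt)_1 − Σ(ρt)_2) / ρ_m.
Σt_1 = 30.1 km; Σt_2 = 39.14 km; Σ(ρt)_1 = 86240; Σ(ρt)_2 = 111925.4 (in km·kg/m³).
e = (30.1 − 39.14) − (86240 − 111925.4) / 3230 = −1.09 km.

−1.09 km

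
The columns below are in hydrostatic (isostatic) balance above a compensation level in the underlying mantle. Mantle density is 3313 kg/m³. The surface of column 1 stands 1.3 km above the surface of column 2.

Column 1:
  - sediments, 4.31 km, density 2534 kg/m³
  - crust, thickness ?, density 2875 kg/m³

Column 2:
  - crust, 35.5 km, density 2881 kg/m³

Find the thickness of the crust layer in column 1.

37.2 km

Take the compensation level at the base of the deeper column (depth z_c below the surface of column 1) and equate Σ ρ_i t_i down to z_c; mantle fills any gap and the z_c terms cancel.
Column 1: 4.31×2534 + x×2875 + (z_c − 4.31 − x)×3313
Column 2: 1.3×0 + 35.5×2881 + (z_c − 1.3 − 35.5)×3313
The z_c×3313 term appears on both sides and cancels. Collect the known terms of each column as K = Σ(ρt)_known − 3313 × (depth of known layers): K_1 = 10921.54 − 3313×4.31 = −3357.49; K_2 = 102275.5 − 3313×(1.3 + 35.5) = −19642.9.
Balance: K_1 − x×(3313 − 2875) = K_2, so x = (K_1 − K_2)/(3313 − 2875) = 16285.4/438 = 37.2 km.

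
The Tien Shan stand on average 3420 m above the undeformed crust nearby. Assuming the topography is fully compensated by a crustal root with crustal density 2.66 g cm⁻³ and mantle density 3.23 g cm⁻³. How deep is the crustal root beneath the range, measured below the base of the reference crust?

Equating mass per unit area of the two columns: the weight of the topography is balanced by the buoyancy of the root, ρ_c h = (ρ_m − ρ_c) r.
r = h · ρ_c / (ρ_m − ρ_c) = 3420 m × 2.66 / (3.23 − 2.66) = 16000 m.

16000 m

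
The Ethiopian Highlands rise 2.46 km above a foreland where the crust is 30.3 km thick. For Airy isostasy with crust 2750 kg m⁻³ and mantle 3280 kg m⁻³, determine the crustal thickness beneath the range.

45.5 km

Root depth r = h ρ_c / (ρ_m − ρ_c) = 2.46 km × 2750 / 530 = 12.76 km.
Total thickness = T + h + r = 30.3 km + 2.46 km + 12.76 km = 45.5 km.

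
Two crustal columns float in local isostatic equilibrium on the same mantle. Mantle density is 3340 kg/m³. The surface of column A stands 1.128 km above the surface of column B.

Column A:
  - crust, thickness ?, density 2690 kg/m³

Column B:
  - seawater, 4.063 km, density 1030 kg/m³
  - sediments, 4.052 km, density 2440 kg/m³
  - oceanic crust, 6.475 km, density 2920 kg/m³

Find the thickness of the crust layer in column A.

Take the compensation level at the base of the deeper column (depth z_c below the surface of column A) and equate Σ ρ_i t_i down to z_c; mantle fills any gap and the z_c terms cancel.
Column A: x×2690 + (z_c − 0 − x)×3340
Column B: 1.128×0 + 4.063×1030 + 4.052×2440 + 6.475×2920 + (z_c − 1.128 − 14.59)×3340
The z_c×3340 term appears on both sides and cancels. Collect the known terms of each column as K = Σ(ρt)_known − 3340 × (depth of known layers): K_A = 0 − 3340×0 = 0; K_B = 32978.77 − 3340×(1.128 + 14.59) = −19519.35.
Balance: K_A − x×(3340 − 2690) = K_B, so x = (K_A − K_B)/(3340 − 2690) = 19519.4/650 = 30 km.

30 km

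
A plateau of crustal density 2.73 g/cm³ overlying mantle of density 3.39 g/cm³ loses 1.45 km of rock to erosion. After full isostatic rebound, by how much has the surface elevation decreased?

Rebound u = e ρ_c/ρ_m = 1.45 km × 2.73/3.39 = 1.168 km.
Net surface drop = e − u = 1.45 km − 1.168 km = e (ρ_m − ρ_c)/ρ_m = 0.282 km.

0.282 km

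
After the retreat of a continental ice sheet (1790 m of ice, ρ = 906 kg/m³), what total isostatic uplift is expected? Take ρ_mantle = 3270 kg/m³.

496 m

Removing the load lets mantle flow back in; uplift u satisfies ρ_ice t = ρ_m u.
u = t ρ_ice/ρ_m = 1790 m × 906/3270 = 496 m.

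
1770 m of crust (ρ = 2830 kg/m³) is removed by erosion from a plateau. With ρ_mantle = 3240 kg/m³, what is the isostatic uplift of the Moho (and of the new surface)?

Unloading: uplift u = e ρ_c/ρ_m = 1770 m × 2830/3240 = 1550 m.

1550 m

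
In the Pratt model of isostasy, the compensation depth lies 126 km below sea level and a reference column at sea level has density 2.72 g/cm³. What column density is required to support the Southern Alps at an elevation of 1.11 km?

Pratt balance: ρ_ref D = ρ (D + h).
ρ = ρ_ref D/(D + h) = 2.72 × 126 km/(126 km + 1.11 km) = 2.7 g/cm³.

2.7 g/cm³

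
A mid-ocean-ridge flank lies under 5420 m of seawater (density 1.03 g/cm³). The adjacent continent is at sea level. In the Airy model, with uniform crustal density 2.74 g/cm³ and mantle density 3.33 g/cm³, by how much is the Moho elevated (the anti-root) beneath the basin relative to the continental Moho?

15700 m

Equating mass per unit area of the two columns: replacing crust with seawater at the top is compensated by replacing crust with mantle at the base: d (ρ_c − ρ_w) = a (ρ_m − ρ_c).
a = d (ρ_c − ρ_w)/(ρ_m − ρ_c) = 5420 m × 1.71/0.59 = 15700 m.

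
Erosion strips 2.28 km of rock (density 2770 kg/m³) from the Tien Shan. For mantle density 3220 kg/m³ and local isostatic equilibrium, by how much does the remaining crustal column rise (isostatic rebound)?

Unloading: uplift u = e ρ_c/ρ_m = 2.28 km × 2770/3220 = 1.96 km.

1.96 km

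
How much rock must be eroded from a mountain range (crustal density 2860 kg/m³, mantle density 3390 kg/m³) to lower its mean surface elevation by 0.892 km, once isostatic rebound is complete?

Net drop Δ = e − u = e − e ρ_c/ρ_m = e (ρ_m − ρ_c)/ρ_m.
e = Δ ρ_m/(ρ_m − ρ_c) = 0.892 km × 3390/530 = 5.71 km.

5.71 km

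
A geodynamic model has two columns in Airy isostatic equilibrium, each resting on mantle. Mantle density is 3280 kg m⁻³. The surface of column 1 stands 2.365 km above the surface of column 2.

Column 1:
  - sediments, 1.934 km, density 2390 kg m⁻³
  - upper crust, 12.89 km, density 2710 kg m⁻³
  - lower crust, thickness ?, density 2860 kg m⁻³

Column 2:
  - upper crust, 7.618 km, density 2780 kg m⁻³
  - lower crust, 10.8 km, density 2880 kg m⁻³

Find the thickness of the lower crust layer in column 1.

16.2 km

Take the compensation level at the base of the deeper column (depth z_c below the surface of column 1) and equate Σ ρ_i t_i down to z_c; mantle fills any gap and the z_c terms cancel.
Column 1: 1.934×2390 + 12.89×2710 + x×2860 + (z_c − 14.824 − x)×3280
Column 2: 2.365×0 + 7.618×2780 + 10.8×2880 + (z_c − 2.365 − 18.418)×3280
The z_c×3280 term appears on both sides and cancels. Collect the known terms of each column as K = Σ(ρt)_known − 3280 × (depth of known layers): K_1 = 39554.16 − 3280×14.824 = −9068.56; K_2 = 52282.04 − 3280×(2.365 + 18.418) = −15886.2.
Balance: K_1 − x×(3280 − 2860) = K_2, so x = (K_1 − K_2)/(3280 − 2860) = 6817.64/420 = 16.2 km.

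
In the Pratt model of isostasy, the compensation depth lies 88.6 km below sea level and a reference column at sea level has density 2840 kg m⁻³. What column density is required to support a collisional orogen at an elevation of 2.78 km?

Pratt balance: ρ_ref D = ρ (D + h).
ρ = ρ_ref D/(D + h) = 2840 × 88.6 km/(88.6 km + 2.78 km) = 2750 kg m⁻³.

2750 kg m⁻³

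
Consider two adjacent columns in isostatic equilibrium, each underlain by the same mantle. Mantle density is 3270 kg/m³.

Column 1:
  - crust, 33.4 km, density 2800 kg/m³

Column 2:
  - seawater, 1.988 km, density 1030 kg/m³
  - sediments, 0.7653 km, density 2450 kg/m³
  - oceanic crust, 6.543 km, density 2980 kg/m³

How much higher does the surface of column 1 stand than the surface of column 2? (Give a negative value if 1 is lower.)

For any compensation level in the mantle, the mantle terms cancel and isostasy reduces to e = (Σt_1 − Σt_2) − (Σ(ρt)_1 − Σ(ρt)_2) / ρ_m.
Σt_1 = 33.4 km; Σt_2 = 9.2963 km; Σ(ρt)_1 = 93520; Σ(ρt)_2 = 23420.765 (in km·kg/m³).
e = (33.4 − 9.2963) − (93520 − 23420.765) / 3270 = 2.67 km.

2.67 km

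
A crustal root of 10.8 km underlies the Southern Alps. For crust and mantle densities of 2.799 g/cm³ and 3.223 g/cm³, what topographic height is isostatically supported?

Isostatic balance requires: ρ_c h = (ρ_m − ρ_c) r.
h = r (ρ_m − ρ_c) / ρ_c = 10.8 km × (3.223 − 2.799) / 2.799 = 1.64 km.

1.64 km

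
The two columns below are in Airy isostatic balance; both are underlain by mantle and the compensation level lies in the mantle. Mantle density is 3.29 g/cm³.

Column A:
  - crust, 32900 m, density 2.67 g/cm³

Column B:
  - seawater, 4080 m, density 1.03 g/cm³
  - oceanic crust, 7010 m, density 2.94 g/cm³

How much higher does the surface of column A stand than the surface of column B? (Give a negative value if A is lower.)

2650 m

For any compensation level in the mantle, the mantle terms cancel and isostasy reduces to e = (Σt_A − Σt_B) − (Σ(ρt)_A − Σ(ρt)_B) / ρ_m.
Σt_A = 32900 m; Σt_B = 11090 m; Σ(ρt)_A = 87843; Σ(ρt)_B = 24811.8 (in m·g/cm³).
e = (32900 − 11090) − (87843 − 24811.8) / 3.29 = 2650 m.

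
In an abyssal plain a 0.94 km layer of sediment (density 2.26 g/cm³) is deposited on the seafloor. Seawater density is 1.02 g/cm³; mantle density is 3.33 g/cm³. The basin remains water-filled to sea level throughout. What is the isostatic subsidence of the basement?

0.505 km

Submarine loading: the sediment displaces seawater, and the subsidence is in turn flooded, so s (ρ_m − ρ_w) = t (ρ_sed − ρ_w).
s = 0.94 km × (2.26 − 1.02) / (3.33 − 1.02) = 0.505 km.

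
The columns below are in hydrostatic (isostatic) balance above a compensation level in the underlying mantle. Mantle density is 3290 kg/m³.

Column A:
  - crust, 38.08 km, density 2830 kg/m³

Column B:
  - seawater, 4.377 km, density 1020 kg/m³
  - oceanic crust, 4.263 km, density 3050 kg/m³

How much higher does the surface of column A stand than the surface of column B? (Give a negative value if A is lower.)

For any compensation level in the mantle, the mantle terms cancel and isostasy reduces to e = (Σt_A − Σt_B) − (Σ(ρt)_A − Σ(ρt)_B) / ρ_m.
Σt_A = 38.08 km; Σt_B = 8.64 km; Σ(ρt)_A = 107766.4; Σ(ρt)_B = 17466.69 (in km·kg/m³).
e = (38.08 − 8.64) − (107766.4 − 17466.69) / 3290 = 1.99 km.

1.99 km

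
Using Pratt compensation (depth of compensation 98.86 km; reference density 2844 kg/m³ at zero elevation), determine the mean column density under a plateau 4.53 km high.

2720 kg/m³

Pratt balance: ρ_ref D = ρ (D + h).
ρ = ρ_ref D/(D + h) = 2844 × 98.86 km/(98.86 km + 4.53 km) = 2720 kg/m³.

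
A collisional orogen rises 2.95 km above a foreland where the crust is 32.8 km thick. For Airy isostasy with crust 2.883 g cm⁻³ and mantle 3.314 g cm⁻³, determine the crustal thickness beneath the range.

Root depth r = h ρ_c / (ρ_m − ρ_c) = 2.95 km × 2.883 / 0.431 = 19.73 km.
Total thickness = T + h + r = 32.8 km + 2.95 km + 19.73 km = 55.5 km.

55.5 km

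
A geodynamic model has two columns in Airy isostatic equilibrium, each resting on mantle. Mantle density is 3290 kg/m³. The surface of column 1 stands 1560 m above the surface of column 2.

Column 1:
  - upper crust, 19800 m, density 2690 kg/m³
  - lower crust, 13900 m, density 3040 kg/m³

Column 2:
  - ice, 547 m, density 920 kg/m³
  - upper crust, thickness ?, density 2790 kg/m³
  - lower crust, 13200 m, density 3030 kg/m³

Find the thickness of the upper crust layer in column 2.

11000 m

Take the compensation level at the base of the deeper column (depth z_c below the surface of column 1) and equate Σ ρ_i t_i down to z_c; mantle fills any gap and the z_c terms cancel.
Column 1: 19800×2690 + 13900×3040 + (z_c − 33700)×3290
Column 2: 1560×0 + 547×920 + x×2790 + 13200×3030 + (z_c − 1560 − 13747 − x)×3290
The z_c×3290 term appears on both sides and cancels. Collect the known terms of each column as K = Σ(ρt)_known − 3290 × (depth of known layers): K_1 = 95518000 − 3290×33700 = −15355000; K_2 = 40499240 − 3290×(1560 + 13747) = −9860790.
Balance: K_1 = K_2 − x×(3290 − 2790), so x = (K_2 − K_1)/(3290 − 2790) = 5494210/500 = 11000 m.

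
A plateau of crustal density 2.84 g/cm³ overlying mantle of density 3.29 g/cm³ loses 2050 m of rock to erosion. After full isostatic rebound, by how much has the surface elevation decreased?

280 m

Rebound u = e ρ_c/ρ_m = 2050 m × 2.84/3.29 = 1770 m.
Net surface drop = e − u = 2050 m − 1770 m = e (ρ_m − ρ_c)/ρ_m = 280 m.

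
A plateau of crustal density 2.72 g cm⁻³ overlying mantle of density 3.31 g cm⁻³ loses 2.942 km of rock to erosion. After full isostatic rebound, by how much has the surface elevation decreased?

Rebound u = e ρ_c/ρ_m = 2.942 km × 2.72/3.31 = 2.418 km.
Net surface drop = e − u = 2.942 km − 2.418 km = e (ρ_m − ρ_c)/ρ_m = 0.524 km.

0.524 km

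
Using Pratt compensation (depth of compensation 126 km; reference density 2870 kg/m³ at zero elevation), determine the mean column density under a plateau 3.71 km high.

2790 kg/m³

Pratt balance: ρ_ref D = ρ (D + h).
ρ = ρ_ref D/(D + h) = 2870 × 126 km/(126 km + 3.71 km) = 2790 kg/m³.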